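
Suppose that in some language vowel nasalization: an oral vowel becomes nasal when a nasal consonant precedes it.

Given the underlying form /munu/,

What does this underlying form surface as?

[mũnũ]

/u/ after nasal /m/ → [ũ]
/u/ after nasal /n/ → [ũ]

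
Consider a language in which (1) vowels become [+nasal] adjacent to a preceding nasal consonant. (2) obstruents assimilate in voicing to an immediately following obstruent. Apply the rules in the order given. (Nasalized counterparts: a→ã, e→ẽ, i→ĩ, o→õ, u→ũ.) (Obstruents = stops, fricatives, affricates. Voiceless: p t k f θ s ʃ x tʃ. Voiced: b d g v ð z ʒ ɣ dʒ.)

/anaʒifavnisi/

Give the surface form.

[anãʒifavnĩsi]

Rule 1: /a/ after nasal /n/ → [ã]
Rule 1: /i/ after nasal /n/ → [ĩ]
After rule 1: anãʒifavnĩsi
Rule 2: no segment meets the rule's conditions; no change.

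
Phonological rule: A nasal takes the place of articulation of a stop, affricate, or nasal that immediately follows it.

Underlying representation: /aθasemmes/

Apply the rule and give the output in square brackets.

[aθasemmes]

no segment meets the rule's conditions; no change.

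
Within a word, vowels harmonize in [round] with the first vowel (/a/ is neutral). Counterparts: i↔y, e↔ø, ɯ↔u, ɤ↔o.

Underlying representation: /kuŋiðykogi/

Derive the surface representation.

[kuŋyðykogy]

/i/ harmonizes with /u/ ([+round]) → [y]
/i/ harmonizes with /u/ ([+round]) → [y]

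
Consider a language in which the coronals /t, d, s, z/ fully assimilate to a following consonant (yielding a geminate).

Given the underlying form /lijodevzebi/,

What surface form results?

no segment meets the rule's conditions; no change.

[lijodevzebi]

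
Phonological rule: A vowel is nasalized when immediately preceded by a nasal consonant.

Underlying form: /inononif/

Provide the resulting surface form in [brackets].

[inõnõnĩf]

/o/ after nasal /n/ → [õ]
/o/ after nasal /n/ → [õ]
/i/ after nasal /n/ → [ĩ]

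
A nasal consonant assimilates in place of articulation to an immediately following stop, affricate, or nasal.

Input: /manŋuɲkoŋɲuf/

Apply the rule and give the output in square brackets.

/n/ before /ŋ/ (velar) → [ŋ]
/ɲ/ before /k/ (velar) → [ŋ]
/ŋ/ before /ɲ/ (palatal) → [ɲ]

[maŋŋuŋkoɲɲuf]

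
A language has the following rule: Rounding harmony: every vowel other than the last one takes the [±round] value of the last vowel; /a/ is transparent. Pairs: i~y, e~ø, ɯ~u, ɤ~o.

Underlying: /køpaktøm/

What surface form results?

no segment meets the rule's conditions; no change.

[køpaktøm]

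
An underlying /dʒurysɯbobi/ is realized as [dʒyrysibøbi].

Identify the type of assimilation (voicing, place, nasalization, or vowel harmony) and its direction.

vowel harmony, regressive

/u/→[y] /ɯ/→[i] /o/→[ø].
Vowels agree with the last vowel, so the harmony is regressive.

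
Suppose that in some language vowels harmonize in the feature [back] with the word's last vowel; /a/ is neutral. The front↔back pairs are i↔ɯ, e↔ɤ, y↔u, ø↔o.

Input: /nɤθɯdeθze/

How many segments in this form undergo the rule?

/ɤ/ harmonizes with /e/ ([-back]) → [e]
/ɯ/ harmonizes with /e/ ([-back]) → [i]
2 segments change.

2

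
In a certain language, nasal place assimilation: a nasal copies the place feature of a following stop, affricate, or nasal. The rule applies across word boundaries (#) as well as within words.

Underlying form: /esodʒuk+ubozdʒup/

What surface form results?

[esodʒuk+ubozdʒup]

no segment meets the rule's conditions; no change.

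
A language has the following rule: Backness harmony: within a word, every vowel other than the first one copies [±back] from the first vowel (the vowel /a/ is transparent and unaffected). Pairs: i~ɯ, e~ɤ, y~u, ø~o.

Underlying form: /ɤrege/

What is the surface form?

[ɤrɤgɤ]

/e/ harmonizes with /ɤ/ ([+back]) → [ɤ]
/e/ harmonizes with /ɤ/ ([+back]) → [ɤ]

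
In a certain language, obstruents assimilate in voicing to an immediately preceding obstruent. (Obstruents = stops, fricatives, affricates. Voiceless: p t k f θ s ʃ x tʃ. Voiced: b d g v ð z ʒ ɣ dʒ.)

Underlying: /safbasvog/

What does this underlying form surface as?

[safpasfog]

/b/ after /f/ (voiceless) → [p]
/v/ after /s/ (voiceless) → [f]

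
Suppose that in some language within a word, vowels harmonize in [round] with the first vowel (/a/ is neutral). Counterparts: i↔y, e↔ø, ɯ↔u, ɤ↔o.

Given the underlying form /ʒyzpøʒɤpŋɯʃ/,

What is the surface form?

[ʒyzpøʒopŋuʃ]

/ɤ/ harmonizes with /y/ ([+round]) → [o]
/ɯ/ harmonizes with /y/ ([+round]) → [u]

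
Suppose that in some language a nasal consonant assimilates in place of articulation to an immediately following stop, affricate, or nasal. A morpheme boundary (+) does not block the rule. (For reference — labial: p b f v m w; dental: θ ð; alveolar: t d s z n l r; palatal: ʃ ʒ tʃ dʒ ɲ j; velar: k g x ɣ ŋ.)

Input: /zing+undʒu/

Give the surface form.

[ziŋg+uɲdʒu]

/n/ before /g/ (velar) → [ŋ]
/n/ before /dʒ/ (palatal) → [ɲ]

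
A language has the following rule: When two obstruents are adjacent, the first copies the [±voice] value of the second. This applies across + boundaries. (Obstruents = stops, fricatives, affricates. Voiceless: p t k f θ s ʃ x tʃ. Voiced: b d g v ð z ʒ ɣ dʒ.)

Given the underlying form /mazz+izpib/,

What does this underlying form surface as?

/z/ before /p/ (voiceless) → [s]

[mazz+ispib]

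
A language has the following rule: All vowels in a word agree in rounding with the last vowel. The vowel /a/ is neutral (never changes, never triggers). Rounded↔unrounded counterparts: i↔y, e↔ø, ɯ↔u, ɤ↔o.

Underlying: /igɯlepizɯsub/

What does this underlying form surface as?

/i/ harmonizes with /u/ ([+round]) → [y]
/ɯ/ harmonizes with /u/ ([+round]) → [u]
/e/ harmonizes with /u/ ([+round]) → [ø]
/i/ harmonizes with /u/ ([+round]) → [y]
/ɯ/ harmonizes with /u/ ([+round]) → [u]

[yguløpyzusub]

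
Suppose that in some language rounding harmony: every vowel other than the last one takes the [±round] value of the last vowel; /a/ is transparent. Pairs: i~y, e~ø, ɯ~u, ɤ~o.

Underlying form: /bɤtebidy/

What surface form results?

[botøbydy]

/ɤ/ harmonizes with /y/ ([+round]) → [o]
/e/ harmonizes with /y/ ([+round]) → [ø]
/i/ harmonizes with /y/ ([+round]) → [y]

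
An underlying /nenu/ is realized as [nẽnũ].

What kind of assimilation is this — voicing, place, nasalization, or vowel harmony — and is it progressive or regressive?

/e/→[ẽ] /u/→[ũ].
Each target copies a feature from the preceding segment, so the direction is progressive.

nasalization, progressive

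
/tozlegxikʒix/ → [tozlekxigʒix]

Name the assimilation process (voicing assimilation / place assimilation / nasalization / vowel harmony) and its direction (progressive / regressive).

voicing assimilation, regressive

/g/→[k] /k/→[g].
Each target copies a feature from the following segment, so the direction is regressive.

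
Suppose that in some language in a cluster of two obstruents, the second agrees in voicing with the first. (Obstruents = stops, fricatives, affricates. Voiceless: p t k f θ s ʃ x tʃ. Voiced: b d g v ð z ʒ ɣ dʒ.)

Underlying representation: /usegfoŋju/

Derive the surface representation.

[usegvoŋju]

/f/ after /g/ (voiced) → [v]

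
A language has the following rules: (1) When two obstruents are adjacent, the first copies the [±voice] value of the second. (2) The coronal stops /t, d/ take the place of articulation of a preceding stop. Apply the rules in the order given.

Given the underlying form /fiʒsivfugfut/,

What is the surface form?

Rule 1: /ʒ/ before /s/ (voiceless) → [ʃ]
Rule 1: /v/ before /f/ (voiceless) → [f]
Rule 1: /g/ before /f/ (voiceless) → [k]
After rule 1: fiʃsiffukfut
Rule 2: no segment meets the rule's conditions; no change.

[fiʃsiffukfut]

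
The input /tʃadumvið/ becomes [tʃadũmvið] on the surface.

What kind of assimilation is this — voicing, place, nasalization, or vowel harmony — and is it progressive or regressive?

nasalization, regressive

/u/→[ũ].
Each target copies a feature from the following segment, so the direction is regressive.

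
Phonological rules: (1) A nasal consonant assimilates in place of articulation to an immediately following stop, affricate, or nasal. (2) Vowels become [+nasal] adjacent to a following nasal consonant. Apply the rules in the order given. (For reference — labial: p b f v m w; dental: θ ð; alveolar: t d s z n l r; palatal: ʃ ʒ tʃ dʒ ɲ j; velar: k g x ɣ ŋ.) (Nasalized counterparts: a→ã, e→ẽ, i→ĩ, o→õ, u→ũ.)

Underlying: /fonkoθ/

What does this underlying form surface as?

[fõŋkoθ]

Rule 1: /n/ before /k/ (velar) → [ŋ]
After rule 1: foŋkoθ
Rule 2: /o/ before nasal /ŋ/ → [õ]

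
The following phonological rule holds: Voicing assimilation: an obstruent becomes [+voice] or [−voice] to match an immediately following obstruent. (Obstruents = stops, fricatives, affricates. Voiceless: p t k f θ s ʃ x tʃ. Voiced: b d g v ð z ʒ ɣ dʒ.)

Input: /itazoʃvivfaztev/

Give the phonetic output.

[itazoʒviffastev]

/ʃ/ before /v/ (voiced) → [ʒ]
/v/ before /f/ (voiceless) → [f]
/z/ before /t/ (voiceless) → [s]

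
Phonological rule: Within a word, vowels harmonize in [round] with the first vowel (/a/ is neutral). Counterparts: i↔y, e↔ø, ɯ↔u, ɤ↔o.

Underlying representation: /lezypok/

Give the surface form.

/y/ harmonizes with /e/ ([-round]) → [i]
/o/ harmonizes with /e/ ([-round]) → [ɤ]

[lezipɤk]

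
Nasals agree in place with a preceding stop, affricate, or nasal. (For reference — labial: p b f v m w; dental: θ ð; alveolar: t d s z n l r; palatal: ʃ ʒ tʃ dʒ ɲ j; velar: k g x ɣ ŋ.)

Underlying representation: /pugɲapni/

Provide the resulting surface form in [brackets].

[pugŋapmi]

/ɲ/ after /g/ (velar) → [ŋ]
/n/ after /p/ (labial) → [m]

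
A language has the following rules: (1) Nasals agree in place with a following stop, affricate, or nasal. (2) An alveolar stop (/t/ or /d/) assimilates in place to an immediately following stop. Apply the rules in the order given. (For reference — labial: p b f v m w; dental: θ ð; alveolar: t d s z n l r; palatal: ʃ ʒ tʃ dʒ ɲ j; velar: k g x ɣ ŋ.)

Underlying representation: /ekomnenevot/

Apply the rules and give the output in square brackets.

Rule 1: /m/ before /n/ (alveolar) → [n]
After rule 1: ekonnenevot
Rule 2: no segment meets the rule's conditions; no change.

[ekonnenevot]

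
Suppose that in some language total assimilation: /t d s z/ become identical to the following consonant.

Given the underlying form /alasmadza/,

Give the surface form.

/s/ before /m/ → [m] (total assimilation)
/d/ before /z/ → [z] (total assimilation)

[alammazza]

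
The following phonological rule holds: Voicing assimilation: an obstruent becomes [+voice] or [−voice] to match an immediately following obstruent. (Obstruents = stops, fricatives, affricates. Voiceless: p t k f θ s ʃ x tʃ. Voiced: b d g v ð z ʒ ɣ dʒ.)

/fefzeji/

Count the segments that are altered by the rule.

1

/f/ before /z/ (voiced) → [v]
1 segment changes.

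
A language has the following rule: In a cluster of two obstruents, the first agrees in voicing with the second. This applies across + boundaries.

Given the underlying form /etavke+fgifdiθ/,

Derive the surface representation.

/v/ before /k/ (voiceless) → [f]
/f/ before /g/ (voiced) → [v]
/f/ before /d/ (voiced) → [v]

[etafke+vgivdiθ]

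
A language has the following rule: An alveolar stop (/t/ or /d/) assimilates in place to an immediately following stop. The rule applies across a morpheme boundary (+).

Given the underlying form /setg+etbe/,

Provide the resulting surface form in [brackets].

[sekg+epbe]

/t/ before /g/ (velar) → [k]
/t/ before /b/ (labial) → [p]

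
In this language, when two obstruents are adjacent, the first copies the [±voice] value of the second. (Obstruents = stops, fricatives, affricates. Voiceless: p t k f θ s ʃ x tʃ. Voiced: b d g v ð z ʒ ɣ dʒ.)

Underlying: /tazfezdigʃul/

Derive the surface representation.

/z/ before /f/ (voiceless) → [s]
/g/ before /ʃ/ (voiceless) → [k]

[tasfezdikʃul]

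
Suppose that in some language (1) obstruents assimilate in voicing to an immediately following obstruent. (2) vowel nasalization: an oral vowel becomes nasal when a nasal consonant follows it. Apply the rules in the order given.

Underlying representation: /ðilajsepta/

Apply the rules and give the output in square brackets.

Rule 1: no segment meets the rule's conditions; no change.
After rule 1: ðilajsepta
Rule 2: no segment meets the rule's conditions; no change.

[ðilajsepta]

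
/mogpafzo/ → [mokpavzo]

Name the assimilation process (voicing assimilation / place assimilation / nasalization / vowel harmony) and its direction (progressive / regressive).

/g/→[k] /f/→[v].
Each target copies a feature from the following segment, so the direction is regressive.

voicing assimilation, regressive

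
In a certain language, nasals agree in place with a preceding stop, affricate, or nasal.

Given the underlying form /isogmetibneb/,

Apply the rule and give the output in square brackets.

[isogŋetibmeb]

/m/ after /g/ (velar) → [ŋ]
/n/ after /b/ (labial) → [m]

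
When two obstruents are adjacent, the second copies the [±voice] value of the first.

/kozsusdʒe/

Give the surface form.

[kozzustʃe]

/s/ after /z/ (voiced) → [z]
/dʒ/ after /s/ (voiceless) → [tʃ]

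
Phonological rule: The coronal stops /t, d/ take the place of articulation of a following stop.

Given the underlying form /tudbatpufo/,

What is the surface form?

/d/ before /b/ (labial) → [b]
/t/ before /p/ (labial) → [p]

[tubbappufo]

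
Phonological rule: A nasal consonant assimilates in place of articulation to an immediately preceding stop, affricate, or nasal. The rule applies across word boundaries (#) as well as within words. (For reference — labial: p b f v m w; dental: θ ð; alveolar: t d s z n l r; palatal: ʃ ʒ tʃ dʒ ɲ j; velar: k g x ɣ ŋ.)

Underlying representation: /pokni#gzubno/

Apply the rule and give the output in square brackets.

[pokŋi#gzubmo]

/n/ after /k/ (velar) → [ŋ]
/n/ after /b/ (labial) → [m]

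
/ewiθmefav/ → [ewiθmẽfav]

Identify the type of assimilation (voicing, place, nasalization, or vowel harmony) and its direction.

/e/→[ẽ].
Each target copies a feature from the preceding segment, so the direction is progressive.

nasalization, progressive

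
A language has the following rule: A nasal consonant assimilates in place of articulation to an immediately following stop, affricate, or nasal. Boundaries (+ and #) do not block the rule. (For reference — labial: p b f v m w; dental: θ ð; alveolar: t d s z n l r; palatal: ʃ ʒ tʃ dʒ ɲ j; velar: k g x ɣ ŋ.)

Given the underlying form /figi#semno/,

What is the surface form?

/m/ before /n/ (alveolar) → [n]

[figi#senno]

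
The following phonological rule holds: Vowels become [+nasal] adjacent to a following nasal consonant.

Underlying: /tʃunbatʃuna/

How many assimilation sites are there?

/u/ before nasal /n/ → [ũ]
/u/ before nasal /n/ → [ũ]
2 segments change.

2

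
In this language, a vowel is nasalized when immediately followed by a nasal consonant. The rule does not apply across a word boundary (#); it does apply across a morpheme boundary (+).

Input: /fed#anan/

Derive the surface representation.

/a/ before nasal /n/ → [ã]
/a/ before nasal /n/ → [ã]

[fed#ãnãn]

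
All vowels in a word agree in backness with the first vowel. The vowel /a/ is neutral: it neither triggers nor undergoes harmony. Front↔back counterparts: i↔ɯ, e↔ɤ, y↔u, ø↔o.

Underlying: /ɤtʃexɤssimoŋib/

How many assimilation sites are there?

/e/ harmonizes with /ɤ/ ([+back]) → [ɤ]
/i/ harmonizes with /ɤ/ ([+back]) → [ɯ]
/i/ harmonizes with /ɤ/ ([+back]) → [ɯ]
3 segments change.

3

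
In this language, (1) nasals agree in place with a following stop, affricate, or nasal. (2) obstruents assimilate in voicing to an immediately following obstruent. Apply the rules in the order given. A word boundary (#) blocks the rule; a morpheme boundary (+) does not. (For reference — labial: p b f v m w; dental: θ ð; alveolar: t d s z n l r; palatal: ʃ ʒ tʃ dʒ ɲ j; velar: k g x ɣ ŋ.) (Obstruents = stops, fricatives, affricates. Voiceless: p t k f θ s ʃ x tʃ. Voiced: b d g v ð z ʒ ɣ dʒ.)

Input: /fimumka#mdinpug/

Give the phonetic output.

[fimuŋka#ndimpug]

Rule 1: /m/ before /k/ (velar) → [ŋ]
Rule 1: /m/ before /d/ (alveolar) → [n]
Rule 1: /n/ before /p/ (labial) → [m]
After rule 1: fimuŋka#ndimpug
Rule 2: no segment meets the rule's conditions; no change.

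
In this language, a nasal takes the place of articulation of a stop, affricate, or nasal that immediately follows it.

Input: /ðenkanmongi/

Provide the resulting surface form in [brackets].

/n/ before /k/ (velar) → [ŋ]
/n/ before /m/ (labial) → [m]
/n/ before /g/ (velar) → [ŋ]

[ðeŋkammoŋgi]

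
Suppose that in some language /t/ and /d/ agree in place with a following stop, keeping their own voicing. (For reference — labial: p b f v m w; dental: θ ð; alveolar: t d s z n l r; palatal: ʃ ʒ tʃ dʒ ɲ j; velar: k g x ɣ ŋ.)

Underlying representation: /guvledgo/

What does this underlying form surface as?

[guvleggo]

/d/ before /g/ (velar) → [g]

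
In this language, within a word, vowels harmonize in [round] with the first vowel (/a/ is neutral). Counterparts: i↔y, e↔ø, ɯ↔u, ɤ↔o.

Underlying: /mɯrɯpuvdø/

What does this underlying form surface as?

/u/ harmonizes with /ɯ/ ([-round]) → [ɯ]
/ø/ harmonizes with /ɯ/ ([-round]) → [e]

[mɯrɯpɯvde]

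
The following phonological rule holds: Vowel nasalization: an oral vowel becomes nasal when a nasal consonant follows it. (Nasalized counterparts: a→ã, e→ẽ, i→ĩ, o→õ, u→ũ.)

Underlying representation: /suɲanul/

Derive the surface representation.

[sũɲãnul]

/u/ before nasal /ɲ/ → [ũ]
/a/ before nasal /n/ → [ã]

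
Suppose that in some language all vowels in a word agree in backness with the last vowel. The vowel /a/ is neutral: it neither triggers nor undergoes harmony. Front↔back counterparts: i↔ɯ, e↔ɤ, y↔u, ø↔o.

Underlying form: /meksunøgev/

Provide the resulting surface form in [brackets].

/u/ harmonizes with /e/ ([-back]) → [y]

[meksynøgev]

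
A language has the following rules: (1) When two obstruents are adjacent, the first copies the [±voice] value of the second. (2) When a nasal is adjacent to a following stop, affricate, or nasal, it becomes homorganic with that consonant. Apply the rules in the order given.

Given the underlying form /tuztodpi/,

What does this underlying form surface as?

Rule 1: /z/ before /t/ (voiceless) → [s]
Rule 1: /d/ before /p/ (voiceless) → [t]
After rule 1: tustotpi
Rule 2: no segment meets the rule's conditions; no change.

[tustotpi]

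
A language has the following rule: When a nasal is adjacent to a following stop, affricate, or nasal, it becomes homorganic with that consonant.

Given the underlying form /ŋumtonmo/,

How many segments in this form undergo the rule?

2

/m/ before /t/ (alveolar) → [n]
/n/ before /m/ (labial) → [m]
2 segments change.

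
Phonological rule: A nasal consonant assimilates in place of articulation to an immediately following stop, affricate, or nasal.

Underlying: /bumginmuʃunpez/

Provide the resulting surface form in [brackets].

[buŋgimmuʃumpez]

/m/ before /g/ (velar) → [ŋ]
/n/ before /m/ (labial) → [m]
/n/ before /p/ (labial) → [m]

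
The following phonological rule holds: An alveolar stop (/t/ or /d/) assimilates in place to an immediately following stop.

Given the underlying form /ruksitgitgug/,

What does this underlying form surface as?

[ruksikgikgug]

/t/ before /g/ (velar) → [k]
/t/ before /g/ (velar) → [k]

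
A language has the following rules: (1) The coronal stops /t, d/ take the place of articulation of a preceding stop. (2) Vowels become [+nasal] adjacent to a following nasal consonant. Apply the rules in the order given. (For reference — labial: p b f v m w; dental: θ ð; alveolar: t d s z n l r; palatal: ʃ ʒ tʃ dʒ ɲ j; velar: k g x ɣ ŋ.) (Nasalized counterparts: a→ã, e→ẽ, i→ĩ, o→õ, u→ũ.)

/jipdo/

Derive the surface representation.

Rule 1: /d/ after /p/ (labial) → [b]
After rule 1: jipbo
Rule 2: no segment meets the rule's conditions; no change.

[jipbo]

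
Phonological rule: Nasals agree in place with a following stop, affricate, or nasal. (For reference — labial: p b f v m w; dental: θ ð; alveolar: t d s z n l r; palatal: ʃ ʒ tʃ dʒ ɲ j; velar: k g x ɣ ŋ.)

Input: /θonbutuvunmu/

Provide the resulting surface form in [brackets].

/n/ before /b/ (labial) → [m]
/n/ before /m/ (labial) → [m]

[θombutuvummu]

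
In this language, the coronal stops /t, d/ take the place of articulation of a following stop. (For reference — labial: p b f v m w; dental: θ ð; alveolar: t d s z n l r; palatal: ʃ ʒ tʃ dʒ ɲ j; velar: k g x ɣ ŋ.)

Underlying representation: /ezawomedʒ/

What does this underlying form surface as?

no segment meets the rule's conditions; no change.

[ezawomedʒ]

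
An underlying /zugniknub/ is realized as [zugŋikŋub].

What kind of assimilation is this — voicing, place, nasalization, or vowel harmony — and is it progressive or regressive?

/n/→[ŋ] /n/→[ŋ].
Each target copies a feature from the preceding segment, so the direction is progressive.

place assimilation, progressive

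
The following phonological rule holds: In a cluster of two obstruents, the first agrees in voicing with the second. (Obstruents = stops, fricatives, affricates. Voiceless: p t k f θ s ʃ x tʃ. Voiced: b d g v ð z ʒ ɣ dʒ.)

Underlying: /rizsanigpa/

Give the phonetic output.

/z/ before /s/ (voiceless) → [s]
/g/ before /p/ (voiceless) → [k]

[rissanikpa]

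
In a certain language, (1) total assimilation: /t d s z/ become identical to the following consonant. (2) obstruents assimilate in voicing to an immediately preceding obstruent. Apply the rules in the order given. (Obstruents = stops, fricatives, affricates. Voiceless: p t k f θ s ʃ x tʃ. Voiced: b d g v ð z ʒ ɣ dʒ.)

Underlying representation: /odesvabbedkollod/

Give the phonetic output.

Rule 1: /s/ before /v/ → [v] (total assimilation)
Rule 1: /d/ before /k/ → [k] (total assimilation)
After rule 1: odevvabbekkollod
Rule 2: no segment meets the rule's conditions; no change.

[odevvabbekkollod]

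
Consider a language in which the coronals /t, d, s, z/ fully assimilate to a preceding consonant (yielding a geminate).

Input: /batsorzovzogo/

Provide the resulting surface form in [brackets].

/s/ after /t/ → [t] (total assimilation)
/z/ after /r/ → [r] (total assimilation)
/z/ after /v/ → [v] (total assimilation)

[battorrovvogo]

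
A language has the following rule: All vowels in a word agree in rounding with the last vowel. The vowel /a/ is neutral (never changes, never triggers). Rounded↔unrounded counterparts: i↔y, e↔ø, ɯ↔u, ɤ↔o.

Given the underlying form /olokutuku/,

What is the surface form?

no segment meets the rule's conditions; no change.

[olokutuku]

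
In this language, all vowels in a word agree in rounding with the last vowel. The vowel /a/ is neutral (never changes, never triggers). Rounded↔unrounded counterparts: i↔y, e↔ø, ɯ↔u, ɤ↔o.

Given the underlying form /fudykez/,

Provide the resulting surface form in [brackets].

/u/ harmonizes with /e/ ([-round]) → [ɯ]
/y/ harmonizes with /e/ ([-round]) → [i]

[fɯdikez]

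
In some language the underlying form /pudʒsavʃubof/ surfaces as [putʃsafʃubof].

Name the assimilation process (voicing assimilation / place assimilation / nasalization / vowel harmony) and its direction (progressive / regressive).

voicing assimilation, regressive

/dʒ/→[tʃ] /v/→[f].
Each target copies a feature from the following segment, so the direction is regressive.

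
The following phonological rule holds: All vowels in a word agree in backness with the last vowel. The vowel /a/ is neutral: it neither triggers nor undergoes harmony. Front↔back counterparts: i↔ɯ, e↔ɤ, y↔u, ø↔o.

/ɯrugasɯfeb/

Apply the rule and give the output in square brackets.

/ɯ/ harmonizes with /e/ ([-back]) → [i]
/u/ harmonizes with /e/ ([-back]) → [y]
/ɯ/ harmonizes with /e/ ([-back]) → [i]

[irygasifeb]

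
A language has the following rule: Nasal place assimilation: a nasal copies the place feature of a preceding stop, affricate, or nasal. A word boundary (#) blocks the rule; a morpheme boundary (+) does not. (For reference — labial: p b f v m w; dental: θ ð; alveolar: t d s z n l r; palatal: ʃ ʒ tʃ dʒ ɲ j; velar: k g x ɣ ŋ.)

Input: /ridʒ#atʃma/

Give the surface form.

[ridʒ#atʃɲa]

/m/ after /tʃ/ (palatal) → [ɲ]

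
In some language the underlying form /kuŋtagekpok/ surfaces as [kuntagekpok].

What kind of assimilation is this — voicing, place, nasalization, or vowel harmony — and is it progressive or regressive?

/ŋ/→[n].
Each target copies a feature from the following segment, so the direction is regressive.

place assimilation, regressive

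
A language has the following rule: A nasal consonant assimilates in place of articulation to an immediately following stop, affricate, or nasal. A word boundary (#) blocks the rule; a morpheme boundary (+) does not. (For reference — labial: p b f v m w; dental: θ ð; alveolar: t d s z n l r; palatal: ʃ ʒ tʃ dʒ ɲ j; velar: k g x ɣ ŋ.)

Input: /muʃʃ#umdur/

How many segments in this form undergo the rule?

/m/ before /d/ (alveolar) → [n]
1 segment changes.

1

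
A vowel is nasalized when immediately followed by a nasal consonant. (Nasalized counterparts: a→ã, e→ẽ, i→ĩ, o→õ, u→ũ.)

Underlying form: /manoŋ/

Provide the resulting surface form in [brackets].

[mãnõŋ]

/a/ before nasal /n/ → [ã]
/o/ before nasal /ŋ/ → [õ]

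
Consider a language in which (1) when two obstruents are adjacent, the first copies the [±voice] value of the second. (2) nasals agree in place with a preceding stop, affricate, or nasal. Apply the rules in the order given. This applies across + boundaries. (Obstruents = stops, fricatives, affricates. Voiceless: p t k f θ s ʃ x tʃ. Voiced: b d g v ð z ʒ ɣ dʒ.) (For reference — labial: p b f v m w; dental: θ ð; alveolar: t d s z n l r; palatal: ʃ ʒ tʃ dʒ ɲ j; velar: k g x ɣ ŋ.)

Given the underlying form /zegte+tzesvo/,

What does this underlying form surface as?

[zekte+dzezvo]

Rule 1: /g/ before /t/ (voiceless) → [k]
Rule 1: /t/ before /z/ (voiced) → [d]
Rule 1: /s/ before /v/ (voiced) → [z]
After rule 1: zekte+dzezvo
Rule 2: no segment meets the rule's conditions; no change.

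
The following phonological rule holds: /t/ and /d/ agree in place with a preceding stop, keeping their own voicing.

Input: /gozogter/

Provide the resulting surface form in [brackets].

[gozogker]

/t/ after /g/ (velar) → [k]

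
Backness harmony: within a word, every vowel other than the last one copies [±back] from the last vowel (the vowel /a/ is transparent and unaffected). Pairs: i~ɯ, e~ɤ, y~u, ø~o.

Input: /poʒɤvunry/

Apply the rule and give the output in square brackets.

/o/ harmonizes with /y/ ([-back]) → [ø]
/ɤ/ harmonizes with /y/ ([-back]) → [e]
/u/ harmonizes with /y/ ([-back]) → [y]

[pøʒevynry]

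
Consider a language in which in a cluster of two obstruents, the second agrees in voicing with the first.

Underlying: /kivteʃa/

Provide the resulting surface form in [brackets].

/t/ after /v/ (voiced) → [d]

[kivdeʃa]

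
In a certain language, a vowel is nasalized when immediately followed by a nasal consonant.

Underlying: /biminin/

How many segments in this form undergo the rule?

3

/i/ before nasal /m/ → [ĩ]
/i/ before nasal /n/ → [ĩ]
/i/ before nasal /n/ → [ĩ]
3 segments change.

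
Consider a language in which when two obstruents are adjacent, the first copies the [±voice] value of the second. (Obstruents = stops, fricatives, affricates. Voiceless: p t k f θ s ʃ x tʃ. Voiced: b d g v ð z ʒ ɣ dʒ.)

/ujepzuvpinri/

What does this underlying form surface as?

[ujebzufpinri]

/p/ before /z/ (voiced) → [b]
/v/ before /p/ (voiceless) → [f]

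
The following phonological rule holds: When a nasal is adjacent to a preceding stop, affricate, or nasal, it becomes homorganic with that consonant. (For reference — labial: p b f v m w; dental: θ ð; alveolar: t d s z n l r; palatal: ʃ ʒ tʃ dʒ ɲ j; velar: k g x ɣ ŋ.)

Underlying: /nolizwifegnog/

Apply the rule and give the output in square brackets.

/n/ after /g/ (velar) → [ŋ]

[nolizwifegŋog]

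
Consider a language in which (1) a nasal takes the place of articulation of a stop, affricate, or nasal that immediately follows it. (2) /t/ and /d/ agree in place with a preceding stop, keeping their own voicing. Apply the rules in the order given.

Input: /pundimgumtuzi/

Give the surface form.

Rule 1: /m/ before /g/ (velar) → [ŋ]
Rule 1: /m/ before /t/ (alveolar) → [n]
After rule 1: pundiŋguntuzi
Rule 2: no segment meets the rule's conditions; no change.

[pundiŋguntuzi]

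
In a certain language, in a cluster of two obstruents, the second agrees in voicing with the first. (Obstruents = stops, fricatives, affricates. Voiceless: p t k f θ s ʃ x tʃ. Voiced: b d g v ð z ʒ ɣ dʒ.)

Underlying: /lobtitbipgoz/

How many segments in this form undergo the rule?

3

/t/ after /b/ (voiced) → [d]
/b/ after /t/ (voiceless) → [p]
/g/ after /p/ (voiceless) → [k]
3 segments change.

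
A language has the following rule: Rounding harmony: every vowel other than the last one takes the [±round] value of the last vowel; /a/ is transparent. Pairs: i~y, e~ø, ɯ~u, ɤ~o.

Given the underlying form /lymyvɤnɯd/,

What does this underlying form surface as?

/y/ harmonizes with /ɯ/ ([-round]) → [i]
/y/ harmonizes with /ɯ/ ([-round]) → [i]

[limivɤnɯd]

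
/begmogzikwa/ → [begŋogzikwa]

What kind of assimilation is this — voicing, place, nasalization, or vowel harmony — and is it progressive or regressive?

place assimilation, progressive

/m/→[ŋ].
Each target copies a feature from the preceding segment, so the direction is progressive.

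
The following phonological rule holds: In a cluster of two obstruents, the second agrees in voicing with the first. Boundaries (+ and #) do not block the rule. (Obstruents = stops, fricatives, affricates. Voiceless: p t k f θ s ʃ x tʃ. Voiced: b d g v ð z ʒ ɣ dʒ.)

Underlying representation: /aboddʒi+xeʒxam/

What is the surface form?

/x/ after /ʒ/ (voiced) → [ɣ]

[aboddʒi+xeʒɣam]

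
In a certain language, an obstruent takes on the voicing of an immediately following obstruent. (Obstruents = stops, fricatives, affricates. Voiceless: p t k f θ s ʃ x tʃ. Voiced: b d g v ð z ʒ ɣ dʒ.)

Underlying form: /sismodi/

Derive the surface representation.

no segment meets the rule's conditions; no change.

[sismodi]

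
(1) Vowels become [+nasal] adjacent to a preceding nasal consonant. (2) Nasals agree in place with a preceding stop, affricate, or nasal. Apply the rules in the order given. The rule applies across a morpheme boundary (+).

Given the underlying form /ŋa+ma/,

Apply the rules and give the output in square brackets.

[ŋã+mã]

Rule 1: /a/ after nasal /ŋ/ → [ã]
Rule 1: /a/ after nasal /m/ → [ã]
After rule 1: ŋã+mã
Rule 2: no segment meets the rule's conditions; no change.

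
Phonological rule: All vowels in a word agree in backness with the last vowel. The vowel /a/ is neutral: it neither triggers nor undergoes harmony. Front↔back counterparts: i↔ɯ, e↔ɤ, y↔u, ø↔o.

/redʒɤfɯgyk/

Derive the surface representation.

[redʒefigyk]

/ɤ/ harmonizes with /y/ ([-back]) → [e]
/ɯ/ harmonizes with /y/ ([-back]) → [i]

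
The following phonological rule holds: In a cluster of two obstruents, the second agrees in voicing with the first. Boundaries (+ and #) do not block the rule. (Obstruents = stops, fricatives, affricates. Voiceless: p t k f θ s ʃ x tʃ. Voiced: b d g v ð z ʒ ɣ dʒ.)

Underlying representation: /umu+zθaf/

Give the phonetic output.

/θ/ after /z/ (voiced) → [ð]

[umu+zðaf]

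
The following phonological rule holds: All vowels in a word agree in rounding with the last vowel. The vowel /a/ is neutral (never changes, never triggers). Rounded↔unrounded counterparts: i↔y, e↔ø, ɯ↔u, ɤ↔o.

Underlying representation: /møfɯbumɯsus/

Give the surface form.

/ɯ/ harmonizes with /u/ ([+round]) → [u]
/ɯ/ harmonizes with /u/ ([+round]) → [u]

[møfubumusus]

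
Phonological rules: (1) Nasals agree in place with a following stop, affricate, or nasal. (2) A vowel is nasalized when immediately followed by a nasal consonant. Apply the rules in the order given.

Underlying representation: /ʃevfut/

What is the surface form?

Rule 1: no segment meets the rule's conditions; no change.
After rule 1: ʃevfut
Rule 2: no segment meets the rule's conditions; no change.

[ʃevfut]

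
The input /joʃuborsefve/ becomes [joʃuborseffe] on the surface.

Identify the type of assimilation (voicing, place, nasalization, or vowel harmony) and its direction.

voicing assimilation, progressive

/v/→[f].
Each target copies a feature from the preceding segment, so the direction is progressive.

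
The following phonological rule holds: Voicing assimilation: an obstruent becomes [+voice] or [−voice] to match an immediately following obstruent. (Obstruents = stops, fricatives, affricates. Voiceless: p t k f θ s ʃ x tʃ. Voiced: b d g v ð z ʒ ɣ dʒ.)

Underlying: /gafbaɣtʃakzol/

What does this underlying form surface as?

/f/ before /b/ (voiced) → [v]
/ɣ/ before /tʃ/ (voiceless) → [x]
/k/ before /z/ (voiced) → [g]

[gavbaxtʃagzol]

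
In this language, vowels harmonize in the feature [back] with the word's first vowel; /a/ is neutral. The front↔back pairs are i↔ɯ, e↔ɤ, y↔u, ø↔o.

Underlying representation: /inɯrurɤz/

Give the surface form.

[iniryrez]

/ɯ/ harmonizes with /i/ ([-back]) → [i]
/u/ harmonizes with /i/ ([-back]) → [y]
/ɤ/ harmonizes with /i/ ([-back]) → [e]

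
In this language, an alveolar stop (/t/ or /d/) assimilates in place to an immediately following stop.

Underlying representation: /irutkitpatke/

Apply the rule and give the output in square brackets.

[irukkippakke]

/t/ before /k/ (velar) → [k]
/t/ before /p/ (labial) → [p]
/t/ before /k/ (velar) → [k]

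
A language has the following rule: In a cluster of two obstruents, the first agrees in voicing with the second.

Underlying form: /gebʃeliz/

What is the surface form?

/b/ before /ʃ/ (voiceless) → [p]

[gepʃeliz]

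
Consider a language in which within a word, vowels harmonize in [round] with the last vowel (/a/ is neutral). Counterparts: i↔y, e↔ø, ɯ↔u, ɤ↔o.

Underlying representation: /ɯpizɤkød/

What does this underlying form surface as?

[upyzokød]

/ɯ/ harmonizes with /ø/ ([+round]) → [u]
/i/ harmonizes with /ø/ ([+round]) → [y]
/ɤ/ harmonizes with /ø/ ([+round]) → [o]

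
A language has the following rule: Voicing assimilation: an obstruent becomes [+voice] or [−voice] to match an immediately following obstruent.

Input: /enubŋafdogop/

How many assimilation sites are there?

1

/f/ before /d/ (voiced) → [v]
1 segment changes.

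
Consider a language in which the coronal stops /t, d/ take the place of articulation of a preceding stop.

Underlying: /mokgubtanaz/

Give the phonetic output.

[mokgubpanaz]

/t/ after /b/ (labial) → [p]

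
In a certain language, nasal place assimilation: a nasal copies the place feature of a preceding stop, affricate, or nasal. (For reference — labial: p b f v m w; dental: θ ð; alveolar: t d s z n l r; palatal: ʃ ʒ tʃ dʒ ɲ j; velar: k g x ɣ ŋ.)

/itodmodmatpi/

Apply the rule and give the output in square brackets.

/m/ after /d/ (alveolar) → [n]
/m/ after /d/ (alveolar) → [n]

[itodnodnatpi]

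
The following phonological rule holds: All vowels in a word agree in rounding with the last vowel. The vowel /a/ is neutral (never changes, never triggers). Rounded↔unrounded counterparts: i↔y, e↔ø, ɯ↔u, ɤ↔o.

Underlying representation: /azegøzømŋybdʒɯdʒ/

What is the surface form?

[azegezemŋibdʒɯdʒ]

/ø/ harmonizes with /ɯ/ ([-round]) → [e]
/ø/ harmonizes with /ɯ/ ([-round]) → [e]
/y/ harmonizes with /ɯ/ ([-round]) → [i]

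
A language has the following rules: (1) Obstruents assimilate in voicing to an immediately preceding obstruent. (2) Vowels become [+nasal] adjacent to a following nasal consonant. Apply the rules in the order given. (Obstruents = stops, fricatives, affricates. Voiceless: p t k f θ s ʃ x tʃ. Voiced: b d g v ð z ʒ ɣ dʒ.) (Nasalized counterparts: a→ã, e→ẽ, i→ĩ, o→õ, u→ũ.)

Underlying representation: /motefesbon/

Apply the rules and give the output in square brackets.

Rule 1: /b/ after /s/ (voiceless) → [p]
After rule 1: motefespon
Rule 2: /o/ before nasal /n/ → [õ]

[motefespõn]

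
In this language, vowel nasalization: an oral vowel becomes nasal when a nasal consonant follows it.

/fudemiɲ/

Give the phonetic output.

/e/ before nasal /m/ → [ẽ]
/i/ before nasal /ɲ/ → [ĩ]

[fudẽmĩɲ]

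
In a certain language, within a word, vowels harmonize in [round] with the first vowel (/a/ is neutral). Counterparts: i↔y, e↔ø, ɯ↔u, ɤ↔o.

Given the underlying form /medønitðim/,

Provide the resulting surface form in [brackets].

/ø/ harmonizes with /e/ ([-round]) → [e]

[medenitðim]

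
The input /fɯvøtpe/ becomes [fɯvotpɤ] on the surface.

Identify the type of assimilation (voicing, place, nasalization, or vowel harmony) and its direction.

/ø/→[o] /e/→[ɤ].
Vowels agree with the first vowel, so the harmony is progressive.

vowel harmony, progressive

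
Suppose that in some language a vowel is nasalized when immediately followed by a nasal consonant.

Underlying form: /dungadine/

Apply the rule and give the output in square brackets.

/u/ before nasal /n/ → [ũ]
/i/ before nasal /n/ → [ĩ]

[dũngadĩne]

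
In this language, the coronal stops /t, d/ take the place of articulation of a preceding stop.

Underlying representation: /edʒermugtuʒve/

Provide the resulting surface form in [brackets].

[edʒermugkuʒve]

/t/ after /g/ (velar) → [k]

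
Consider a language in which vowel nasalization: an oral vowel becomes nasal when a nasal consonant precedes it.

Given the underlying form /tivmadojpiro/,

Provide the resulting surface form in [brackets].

[tivmãdojpiro]

/a/ after nasal /m/ → [ã]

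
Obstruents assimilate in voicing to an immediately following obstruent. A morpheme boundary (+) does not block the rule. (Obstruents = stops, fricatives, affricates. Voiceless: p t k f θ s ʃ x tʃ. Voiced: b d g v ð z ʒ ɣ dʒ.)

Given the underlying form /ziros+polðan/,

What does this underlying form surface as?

no segment meets the rule's conditions; no change.

[ziros+polðan]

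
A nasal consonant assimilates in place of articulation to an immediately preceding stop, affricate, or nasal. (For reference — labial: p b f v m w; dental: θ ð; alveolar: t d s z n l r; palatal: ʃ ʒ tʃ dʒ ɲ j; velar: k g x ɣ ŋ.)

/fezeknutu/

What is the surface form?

[fezekŋutu]

/n/ after /k/ (velar) → [ŋ]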